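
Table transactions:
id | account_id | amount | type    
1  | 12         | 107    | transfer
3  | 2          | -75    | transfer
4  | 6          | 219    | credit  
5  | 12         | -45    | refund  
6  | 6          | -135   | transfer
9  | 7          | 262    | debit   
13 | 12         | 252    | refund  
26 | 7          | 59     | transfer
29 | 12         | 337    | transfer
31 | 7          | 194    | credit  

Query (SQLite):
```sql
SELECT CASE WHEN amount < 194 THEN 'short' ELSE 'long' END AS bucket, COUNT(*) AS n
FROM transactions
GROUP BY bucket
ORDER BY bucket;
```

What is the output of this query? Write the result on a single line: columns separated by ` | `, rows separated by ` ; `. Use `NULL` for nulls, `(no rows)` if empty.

long | 5 ; short | 5

Bucket rows by amount < 194 → 'short' else 'long'; count each bucket.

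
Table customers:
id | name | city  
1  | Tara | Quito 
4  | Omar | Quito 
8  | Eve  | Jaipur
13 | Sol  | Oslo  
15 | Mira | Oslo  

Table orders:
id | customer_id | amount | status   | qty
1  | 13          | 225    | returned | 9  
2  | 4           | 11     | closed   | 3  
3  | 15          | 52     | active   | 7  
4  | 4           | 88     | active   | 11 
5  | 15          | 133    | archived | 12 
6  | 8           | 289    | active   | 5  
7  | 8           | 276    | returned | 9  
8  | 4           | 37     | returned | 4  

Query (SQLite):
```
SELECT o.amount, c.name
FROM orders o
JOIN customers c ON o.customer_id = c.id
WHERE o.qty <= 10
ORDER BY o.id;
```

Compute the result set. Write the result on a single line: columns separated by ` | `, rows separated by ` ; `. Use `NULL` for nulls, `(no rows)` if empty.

225 | Sol ; 11 | Omar ; 52 | Mira ; 289 | Eve ; 276 | Eve ; 37 | Omar

Each orders row matches the customers row where customer_id = customers.id.
Then keep rows with o.qty <= 10.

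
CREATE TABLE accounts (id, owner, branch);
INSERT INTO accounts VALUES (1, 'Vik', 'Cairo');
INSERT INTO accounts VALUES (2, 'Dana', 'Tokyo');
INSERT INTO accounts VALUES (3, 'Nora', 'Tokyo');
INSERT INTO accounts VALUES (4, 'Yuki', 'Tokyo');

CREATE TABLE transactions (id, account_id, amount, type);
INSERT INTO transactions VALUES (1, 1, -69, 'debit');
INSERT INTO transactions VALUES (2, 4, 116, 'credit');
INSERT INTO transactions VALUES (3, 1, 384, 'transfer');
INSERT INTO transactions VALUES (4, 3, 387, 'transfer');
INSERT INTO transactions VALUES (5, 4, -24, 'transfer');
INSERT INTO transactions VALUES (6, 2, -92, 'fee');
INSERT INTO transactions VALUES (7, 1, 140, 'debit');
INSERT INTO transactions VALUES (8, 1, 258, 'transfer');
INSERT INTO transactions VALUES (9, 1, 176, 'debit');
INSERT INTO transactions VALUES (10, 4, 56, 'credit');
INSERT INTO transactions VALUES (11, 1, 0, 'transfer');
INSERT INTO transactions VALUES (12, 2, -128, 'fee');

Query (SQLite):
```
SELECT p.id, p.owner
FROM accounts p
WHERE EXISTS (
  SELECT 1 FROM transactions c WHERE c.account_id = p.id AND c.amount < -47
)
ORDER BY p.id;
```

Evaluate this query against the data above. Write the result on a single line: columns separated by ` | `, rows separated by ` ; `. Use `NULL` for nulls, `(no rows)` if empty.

1 | Vik ; 2 | Dana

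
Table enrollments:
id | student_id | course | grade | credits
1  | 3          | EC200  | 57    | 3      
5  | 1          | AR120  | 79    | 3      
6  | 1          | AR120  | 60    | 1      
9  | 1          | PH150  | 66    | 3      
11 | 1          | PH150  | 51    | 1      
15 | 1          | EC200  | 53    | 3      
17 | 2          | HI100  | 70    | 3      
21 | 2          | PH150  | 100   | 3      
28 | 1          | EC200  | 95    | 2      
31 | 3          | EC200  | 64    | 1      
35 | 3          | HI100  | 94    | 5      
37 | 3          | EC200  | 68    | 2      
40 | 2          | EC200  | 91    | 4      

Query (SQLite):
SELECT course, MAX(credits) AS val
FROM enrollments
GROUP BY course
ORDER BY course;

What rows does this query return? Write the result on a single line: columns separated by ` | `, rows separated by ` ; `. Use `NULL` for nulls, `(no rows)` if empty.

AR120 | 3 ; EC200 | 4 ; HI100 | 5 ; PH150 | 3

Partition enrollments by course; compute MAX(credits) within each group.
  AR120: ids {5, 6} → MAX(credits)=3
  EC200: ids {1, 15, 28, 31, 37, 40} → MAX(credits)=4
  HI100: ids {17, 35} → MAX(credits)=5
  PH150: ids {9, 11, 21} → MAX(credits)=3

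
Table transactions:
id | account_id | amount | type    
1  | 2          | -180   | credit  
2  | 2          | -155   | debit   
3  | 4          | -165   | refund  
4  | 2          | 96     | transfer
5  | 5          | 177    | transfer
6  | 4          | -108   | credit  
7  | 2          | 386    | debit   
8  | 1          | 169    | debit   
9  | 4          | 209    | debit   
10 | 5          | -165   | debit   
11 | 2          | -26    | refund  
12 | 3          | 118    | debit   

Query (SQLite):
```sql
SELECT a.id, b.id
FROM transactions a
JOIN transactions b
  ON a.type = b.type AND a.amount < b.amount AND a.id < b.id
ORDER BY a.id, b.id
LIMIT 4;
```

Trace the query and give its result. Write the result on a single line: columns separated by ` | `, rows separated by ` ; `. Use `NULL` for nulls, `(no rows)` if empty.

Pairs (a,b) with same type, a.amount < b.amount, a.id < b.id.
type groups: credit:{1,6} debit:{2,7,8,9,10,12} refund:{3,11} transfer:{4,5}
Ordered by (a.id, b.id); first 4.

1 | 6 ; 2 | 7 ; 2 | 8 ; 2 | 9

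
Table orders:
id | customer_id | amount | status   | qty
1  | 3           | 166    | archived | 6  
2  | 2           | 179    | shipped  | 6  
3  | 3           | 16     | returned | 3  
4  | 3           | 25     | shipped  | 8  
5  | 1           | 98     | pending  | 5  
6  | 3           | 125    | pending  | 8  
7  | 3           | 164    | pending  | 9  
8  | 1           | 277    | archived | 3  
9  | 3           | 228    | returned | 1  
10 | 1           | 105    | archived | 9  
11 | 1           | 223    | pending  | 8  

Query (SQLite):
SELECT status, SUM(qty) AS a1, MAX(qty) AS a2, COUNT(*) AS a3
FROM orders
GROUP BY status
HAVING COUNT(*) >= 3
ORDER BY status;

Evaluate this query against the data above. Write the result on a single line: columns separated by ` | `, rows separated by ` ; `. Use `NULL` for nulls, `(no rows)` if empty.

Group orders by status.
Per group compute: SUM(qty), MAX(qty), COUNT(*).
HAVING: drop groups with fewer than 3 rows.
  archived: ids {1, 8, 10} → SUM(qty)=18, MAX(qty)=9, COUNT(*)=3
  pending: ids {5, 6, 7, 11} → SUM(qty)=30, MAX(qty)=9, COUNT(*)=4
  returned: ids {3, 9} → SUM(qty)=4, MAX(qty)=3, COUNT(*)=2
  shipped: ids {2, 4} → SUM(qty)=14, MAX(qty)=8, COUNT(*)=2

archived | 18 | 9 | 3 ; pending | 30 | 9 | 4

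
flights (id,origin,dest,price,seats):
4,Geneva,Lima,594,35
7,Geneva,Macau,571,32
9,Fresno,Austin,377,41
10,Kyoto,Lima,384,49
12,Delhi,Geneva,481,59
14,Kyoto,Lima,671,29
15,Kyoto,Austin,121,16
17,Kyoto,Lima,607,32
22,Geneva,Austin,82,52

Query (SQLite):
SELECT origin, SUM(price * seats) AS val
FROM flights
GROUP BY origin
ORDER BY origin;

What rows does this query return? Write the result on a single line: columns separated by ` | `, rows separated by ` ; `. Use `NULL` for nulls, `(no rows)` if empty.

For each row compute price * seats.
Group by origin; take SUM of the expression per group.
  Delhi: ids {12} → SUM(price * seats)=28379
  Fresno: ids {9} → SUM(price * seats)=15457
  Geneva: ids {4, 7, 22} → SUM(price * seats)=43326
  Kyoto: ids {10, 14, 15, 17} → SUM(price * seats)=59635

Delhi | 28379 ; Fresno | 15457 ; Geneva | 43326 ; Kyoto | 59635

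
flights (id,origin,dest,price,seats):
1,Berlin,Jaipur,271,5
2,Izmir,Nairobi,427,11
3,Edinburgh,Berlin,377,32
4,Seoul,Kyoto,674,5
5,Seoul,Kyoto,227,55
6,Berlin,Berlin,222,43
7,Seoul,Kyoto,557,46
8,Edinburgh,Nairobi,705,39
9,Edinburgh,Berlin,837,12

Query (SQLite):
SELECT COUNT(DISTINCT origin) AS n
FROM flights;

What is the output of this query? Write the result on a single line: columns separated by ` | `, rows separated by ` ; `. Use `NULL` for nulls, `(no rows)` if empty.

4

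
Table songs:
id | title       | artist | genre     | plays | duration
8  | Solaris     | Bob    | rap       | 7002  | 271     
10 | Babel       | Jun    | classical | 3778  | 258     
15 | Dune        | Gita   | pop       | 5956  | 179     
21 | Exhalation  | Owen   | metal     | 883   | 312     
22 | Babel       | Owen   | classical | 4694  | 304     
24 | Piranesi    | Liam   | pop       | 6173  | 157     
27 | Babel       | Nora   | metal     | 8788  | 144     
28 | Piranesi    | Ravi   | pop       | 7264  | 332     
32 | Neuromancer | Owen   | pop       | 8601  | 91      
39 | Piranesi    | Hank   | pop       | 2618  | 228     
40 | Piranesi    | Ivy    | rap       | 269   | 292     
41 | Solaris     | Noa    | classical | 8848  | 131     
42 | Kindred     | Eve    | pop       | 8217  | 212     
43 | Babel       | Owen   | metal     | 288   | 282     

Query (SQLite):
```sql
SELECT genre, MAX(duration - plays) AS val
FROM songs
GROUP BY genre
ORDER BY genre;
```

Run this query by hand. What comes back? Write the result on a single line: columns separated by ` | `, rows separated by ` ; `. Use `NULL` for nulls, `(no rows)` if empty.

For each row compute duration - plays.
Group by genre; take MAX of the expression per group.
  classical: ids {10, 22, 41} → MAX(duration - plays)=-3520
  metal: ids {21, 27, 43} → MAX(duration - plays)=-6
  pop: ids {15, 24, 28, 32, 39, 42} → MAX(duration - plays)=-2390
  rap: ids {8, 40} → MAX(duration - plays)=23

classical | -3520 ; metal | -6 ; pop | -2390 ; rap | 23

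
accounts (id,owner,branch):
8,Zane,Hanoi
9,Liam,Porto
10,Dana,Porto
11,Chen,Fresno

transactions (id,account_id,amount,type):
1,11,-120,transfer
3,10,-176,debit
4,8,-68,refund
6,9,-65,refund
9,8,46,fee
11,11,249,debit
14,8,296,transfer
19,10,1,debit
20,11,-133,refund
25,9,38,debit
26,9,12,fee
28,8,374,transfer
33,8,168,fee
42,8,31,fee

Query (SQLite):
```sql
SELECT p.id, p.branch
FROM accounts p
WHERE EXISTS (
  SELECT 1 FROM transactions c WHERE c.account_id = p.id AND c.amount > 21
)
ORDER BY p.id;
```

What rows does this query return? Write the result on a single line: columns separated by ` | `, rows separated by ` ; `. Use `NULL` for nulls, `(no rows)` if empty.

For each accounts row, check whether any transactions with matching account_id has amount > 21.
Keep rows where that is true.

8 | Hanoi ; 9 | Porto ; 11 | Fresno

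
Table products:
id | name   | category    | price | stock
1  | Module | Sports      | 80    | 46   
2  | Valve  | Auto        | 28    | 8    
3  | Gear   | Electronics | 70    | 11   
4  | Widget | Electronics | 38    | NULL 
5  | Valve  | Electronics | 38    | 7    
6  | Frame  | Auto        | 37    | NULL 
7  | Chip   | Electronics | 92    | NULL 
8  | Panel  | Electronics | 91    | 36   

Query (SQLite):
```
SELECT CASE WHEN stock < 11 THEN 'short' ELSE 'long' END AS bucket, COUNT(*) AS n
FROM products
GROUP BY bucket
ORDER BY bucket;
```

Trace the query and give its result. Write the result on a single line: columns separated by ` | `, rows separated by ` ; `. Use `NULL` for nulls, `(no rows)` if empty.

long | 6 ; short | 2

Bucket rows by stock < 11 → 'short' else 'long'; count each bucket.
NULL < 11 is unknown, so NULL stock falls into ELSE → 'long'.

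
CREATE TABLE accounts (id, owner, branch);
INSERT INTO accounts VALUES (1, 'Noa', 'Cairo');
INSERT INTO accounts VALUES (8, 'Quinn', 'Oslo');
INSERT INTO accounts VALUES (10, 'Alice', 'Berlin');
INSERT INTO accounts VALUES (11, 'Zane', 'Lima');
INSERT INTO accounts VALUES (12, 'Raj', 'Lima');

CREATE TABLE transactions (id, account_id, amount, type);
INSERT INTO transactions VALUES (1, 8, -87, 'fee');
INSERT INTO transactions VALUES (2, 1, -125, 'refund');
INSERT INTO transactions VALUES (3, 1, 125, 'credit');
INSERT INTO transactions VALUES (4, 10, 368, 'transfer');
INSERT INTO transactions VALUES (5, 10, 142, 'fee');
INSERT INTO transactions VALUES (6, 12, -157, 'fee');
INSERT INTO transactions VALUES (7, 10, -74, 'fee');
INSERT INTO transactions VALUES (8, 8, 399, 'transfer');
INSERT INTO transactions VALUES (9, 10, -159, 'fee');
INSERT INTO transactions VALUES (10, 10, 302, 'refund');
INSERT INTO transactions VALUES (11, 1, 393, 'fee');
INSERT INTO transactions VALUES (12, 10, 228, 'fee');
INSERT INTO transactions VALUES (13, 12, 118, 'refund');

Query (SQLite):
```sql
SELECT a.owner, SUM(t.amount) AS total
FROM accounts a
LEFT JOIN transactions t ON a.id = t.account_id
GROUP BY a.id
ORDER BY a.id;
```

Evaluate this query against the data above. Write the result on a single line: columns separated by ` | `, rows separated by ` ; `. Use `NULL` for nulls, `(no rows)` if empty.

LEFT JOIN keeps every accounts row; unmatched ones get NULL for transactions columns.
Group by accounts.id and compute SUM(t.amount). SUM over an all-NULL group is NULL.
  1: ids {2, 3, 11} → SUM(t.amount)=393
  8: ids {1, 8} → SUM(t.amount)=312
  10: ids {4, 5, 7, 9, 10, 12} → SUM(t.amount)=807
  11: ids {—} → SUM(t.amount)=NULL
  12: ids {6, 13} → SUM(t.amount)=-39

Noa | 393 ; Quinn | 312 ; Alice | 807 ; Zane | NULL ; Raj | -39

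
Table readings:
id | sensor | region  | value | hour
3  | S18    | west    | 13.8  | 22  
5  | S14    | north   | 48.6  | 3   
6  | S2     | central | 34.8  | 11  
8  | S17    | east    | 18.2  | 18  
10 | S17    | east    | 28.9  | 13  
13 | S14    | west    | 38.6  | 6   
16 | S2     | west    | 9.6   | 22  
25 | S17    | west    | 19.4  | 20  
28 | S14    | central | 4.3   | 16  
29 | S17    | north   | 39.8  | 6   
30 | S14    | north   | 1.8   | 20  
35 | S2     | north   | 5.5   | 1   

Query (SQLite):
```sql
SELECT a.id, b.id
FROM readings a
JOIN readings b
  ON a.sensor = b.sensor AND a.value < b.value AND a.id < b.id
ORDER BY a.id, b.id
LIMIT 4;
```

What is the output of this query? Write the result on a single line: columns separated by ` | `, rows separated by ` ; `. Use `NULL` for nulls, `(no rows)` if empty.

8 | 10 ; 8 | 25 ; 8 | 29 ; 10 | 29

Pairs (a,b) with same sensor, a.value < b.value, a.id < b.id.
sensor groups: S14:{5,13,28,30} S17:{8,10,25,29} S18:{3} S2:{6,16,35}
Ordered by (a.id, b.id); first 4.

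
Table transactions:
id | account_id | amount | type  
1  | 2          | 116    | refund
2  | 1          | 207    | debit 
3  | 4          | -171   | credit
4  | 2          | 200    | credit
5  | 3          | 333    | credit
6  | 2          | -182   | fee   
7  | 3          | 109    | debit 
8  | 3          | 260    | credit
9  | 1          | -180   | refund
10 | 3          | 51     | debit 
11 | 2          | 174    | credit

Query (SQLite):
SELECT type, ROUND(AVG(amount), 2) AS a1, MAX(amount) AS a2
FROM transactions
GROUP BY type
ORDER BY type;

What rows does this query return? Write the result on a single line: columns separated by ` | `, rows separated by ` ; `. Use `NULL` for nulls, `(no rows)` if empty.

Group transactions by type.
Per group compute: ROUND(AVG(amount), 2), MAX(amount).
  credit: ids {3, 4, 5, 8, 11} → ROUND(AVG(amount), 2)=159.2, MAX(amount)=333
  debit: ids {2, 7, 10} → ROUND(AVG(amount), 2)=122.33, MAX(amount)=207
  fee: ids {6} → ROUND(AVG(amount), 2)=-182, MAX(amount)=-182
  refund: ids {1, 9} → ROUND(AVG(amount), 2)=-32, MAX(amount)=116

credit | 159.2 | 333 ; debit | 122.33 | 207 ; fee | -182 | -182 ; refund | -32 | 116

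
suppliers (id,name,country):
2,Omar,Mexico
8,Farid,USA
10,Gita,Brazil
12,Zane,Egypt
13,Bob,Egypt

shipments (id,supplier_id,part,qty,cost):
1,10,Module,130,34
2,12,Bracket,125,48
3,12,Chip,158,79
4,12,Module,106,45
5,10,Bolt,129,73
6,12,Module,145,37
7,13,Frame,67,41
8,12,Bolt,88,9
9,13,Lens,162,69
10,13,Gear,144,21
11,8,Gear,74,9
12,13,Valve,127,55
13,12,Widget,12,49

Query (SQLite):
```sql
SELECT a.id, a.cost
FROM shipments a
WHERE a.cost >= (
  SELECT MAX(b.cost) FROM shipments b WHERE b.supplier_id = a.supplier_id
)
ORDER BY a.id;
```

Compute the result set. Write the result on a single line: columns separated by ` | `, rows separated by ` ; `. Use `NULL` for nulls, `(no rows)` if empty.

For each shipments row a, compute MAX(cost) over rows sharing a.supplier_id.
Keep row a if a.cost >= that per-group MAX.
  supplier_id=8: MAX(cost) = 9
  supplier_id=10: MAX(cost) = 73
  supplier_id=12: MAX(cost) = 79
  supplier_id=13: MAX(cost) = 69

3 | 79 ; 5 | 73 ; 9 | 69 ; 11 | 9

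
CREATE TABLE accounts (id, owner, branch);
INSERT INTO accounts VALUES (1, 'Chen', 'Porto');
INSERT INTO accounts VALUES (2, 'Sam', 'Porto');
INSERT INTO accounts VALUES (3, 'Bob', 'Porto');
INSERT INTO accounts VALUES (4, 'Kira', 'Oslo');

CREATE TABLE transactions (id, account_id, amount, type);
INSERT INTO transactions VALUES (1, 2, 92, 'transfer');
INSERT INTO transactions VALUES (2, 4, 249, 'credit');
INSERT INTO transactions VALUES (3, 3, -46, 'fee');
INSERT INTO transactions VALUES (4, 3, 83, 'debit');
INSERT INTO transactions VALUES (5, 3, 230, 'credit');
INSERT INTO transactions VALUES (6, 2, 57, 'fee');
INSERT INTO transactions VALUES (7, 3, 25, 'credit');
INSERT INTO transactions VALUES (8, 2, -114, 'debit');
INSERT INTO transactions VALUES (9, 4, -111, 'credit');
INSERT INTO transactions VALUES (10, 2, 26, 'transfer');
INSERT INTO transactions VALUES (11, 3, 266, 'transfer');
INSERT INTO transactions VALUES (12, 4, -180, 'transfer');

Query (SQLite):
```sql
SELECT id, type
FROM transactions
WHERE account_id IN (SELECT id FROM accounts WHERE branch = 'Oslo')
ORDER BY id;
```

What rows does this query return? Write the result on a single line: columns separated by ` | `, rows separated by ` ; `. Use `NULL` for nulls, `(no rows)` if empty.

Inner query: accounts.id where branch = 'Oslo'.
Outer: keep transactions rows whose account_id is in that set.
Inner query → {4}

2 | credit ; 9 | credit ; 12 | transfer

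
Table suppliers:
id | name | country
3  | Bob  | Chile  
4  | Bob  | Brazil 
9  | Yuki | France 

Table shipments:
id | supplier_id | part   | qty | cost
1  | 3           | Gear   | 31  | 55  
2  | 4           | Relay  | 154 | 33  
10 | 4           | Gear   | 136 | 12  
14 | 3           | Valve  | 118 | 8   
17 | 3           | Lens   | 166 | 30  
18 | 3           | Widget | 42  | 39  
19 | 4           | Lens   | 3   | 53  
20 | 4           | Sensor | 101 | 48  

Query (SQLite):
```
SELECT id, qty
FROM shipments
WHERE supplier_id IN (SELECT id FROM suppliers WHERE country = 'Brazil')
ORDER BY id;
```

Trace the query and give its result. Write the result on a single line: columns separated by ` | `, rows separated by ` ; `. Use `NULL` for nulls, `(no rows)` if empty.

Inner query: suppliers.id where country = 'Brazil'.
Outer: keep shipments rows whose supplier_id is in that set.
Inner query → {4}

2 | 154 ; 10 | 136 ; 19 | 3 ; 20 | 101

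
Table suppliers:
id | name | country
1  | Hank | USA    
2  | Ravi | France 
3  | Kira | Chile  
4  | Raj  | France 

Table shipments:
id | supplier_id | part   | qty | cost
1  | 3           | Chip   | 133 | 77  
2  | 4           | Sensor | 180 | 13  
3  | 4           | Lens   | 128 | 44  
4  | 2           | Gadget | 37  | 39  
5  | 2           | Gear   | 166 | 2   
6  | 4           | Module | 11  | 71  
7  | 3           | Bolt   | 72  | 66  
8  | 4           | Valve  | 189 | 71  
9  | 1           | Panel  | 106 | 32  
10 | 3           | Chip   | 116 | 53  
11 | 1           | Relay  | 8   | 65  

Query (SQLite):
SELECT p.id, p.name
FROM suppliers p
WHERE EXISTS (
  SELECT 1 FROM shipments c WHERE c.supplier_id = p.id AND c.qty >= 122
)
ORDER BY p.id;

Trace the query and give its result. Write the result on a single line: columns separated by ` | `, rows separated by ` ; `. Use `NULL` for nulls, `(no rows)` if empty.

2 | Ravi ; 3 | Kira ; 4 | Raj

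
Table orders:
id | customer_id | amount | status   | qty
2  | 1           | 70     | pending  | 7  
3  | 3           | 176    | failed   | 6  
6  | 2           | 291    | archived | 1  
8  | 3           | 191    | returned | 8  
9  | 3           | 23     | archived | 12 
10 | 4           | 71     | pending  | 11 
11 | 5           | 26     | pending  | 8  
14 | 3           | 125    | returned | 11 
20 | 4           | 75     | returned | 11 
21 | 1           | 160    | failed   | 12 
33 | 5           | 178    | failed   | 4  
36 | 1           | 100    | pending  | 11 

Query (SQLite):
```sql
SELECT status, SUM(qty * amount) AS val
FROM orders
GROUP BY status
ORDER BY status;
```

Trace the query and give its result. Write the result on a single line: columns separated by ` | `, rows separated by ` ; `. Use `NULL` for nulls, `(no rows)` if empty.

For each row compute qty * amount.
Group by status; take SUM of the expression per group.
  archived: ids {6, 9} → SUM(qty * amount)=567
  failed: ids {3, 21, 33} → SUM(qty * amount)=3688
  pending: ids {2, 10, 11, 36} → SUM(qty * amount)=2579
  returned: ids {8, 14, 20} → SUM(qty * amount)=3728

archived | 567 ; failed | 3688 ; pending | 2579 ; returned | 3728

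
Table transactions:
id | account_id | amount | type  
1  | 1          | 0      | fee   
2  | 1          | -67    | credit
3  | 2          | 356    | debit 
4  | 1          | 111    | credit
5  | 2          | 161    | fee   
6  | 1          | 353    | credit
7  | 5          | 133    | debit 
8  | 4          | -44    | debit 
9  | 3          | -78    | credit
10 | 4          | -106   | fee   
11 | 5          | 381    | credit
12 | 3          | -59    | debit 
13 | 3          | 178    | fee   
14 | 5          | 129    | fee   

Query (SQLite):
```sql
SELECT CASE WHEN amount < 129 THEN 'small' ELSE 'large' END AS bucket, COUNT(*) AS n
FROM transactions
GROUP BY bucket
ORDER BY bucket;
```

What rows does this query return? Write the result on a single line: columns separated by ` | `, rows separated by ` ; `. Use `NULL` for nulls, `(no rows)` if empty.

large | 7 ; small | 7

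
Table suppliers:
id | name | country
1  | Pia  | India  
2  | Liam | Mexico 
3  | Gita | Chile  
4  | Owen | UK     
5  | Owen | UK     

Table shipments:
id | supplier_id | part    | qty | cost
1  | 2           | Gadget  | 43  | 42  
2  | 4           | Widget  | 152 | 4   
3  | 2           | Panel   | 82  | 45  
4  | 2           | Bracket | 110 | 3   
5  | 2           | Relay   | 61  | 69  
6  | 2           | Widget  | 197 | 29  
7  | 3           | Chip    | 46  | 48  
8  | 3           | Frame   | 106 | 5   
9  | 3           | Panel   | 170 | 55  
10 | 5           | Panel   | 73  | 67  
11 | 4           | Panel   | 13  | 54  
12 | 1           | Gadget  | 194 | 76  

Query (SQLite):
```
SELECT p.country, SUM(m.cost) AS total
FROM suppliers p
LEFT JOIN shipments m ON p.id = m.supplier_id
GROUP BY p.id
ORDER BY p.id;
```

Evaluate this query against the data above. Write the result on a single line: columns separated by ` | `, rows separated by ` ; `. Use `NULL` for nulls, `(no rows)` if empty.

LEFT JOIN keeps every suppliers row; unmatched ones get NULL for shipments columns.
Group by suppliers.id and compute SUM(m.cost). SUM over an all-NULL group is NULL.
  1: ids {12} → SUM(m.cost)=76
  2: ids {1, 3, 4, 5, 6} → SUM(m.cost)=188
  3: ids {7, 8, 9} → SUM(m.cost)=108
  4: ids {2, 11} → SUM(m.cost)=58
  5: ids {10} → SUM(m.cost)=67

India | 76 ; Mexico | 188 ; Chile | 108 ; UK | 58 ; UK | 67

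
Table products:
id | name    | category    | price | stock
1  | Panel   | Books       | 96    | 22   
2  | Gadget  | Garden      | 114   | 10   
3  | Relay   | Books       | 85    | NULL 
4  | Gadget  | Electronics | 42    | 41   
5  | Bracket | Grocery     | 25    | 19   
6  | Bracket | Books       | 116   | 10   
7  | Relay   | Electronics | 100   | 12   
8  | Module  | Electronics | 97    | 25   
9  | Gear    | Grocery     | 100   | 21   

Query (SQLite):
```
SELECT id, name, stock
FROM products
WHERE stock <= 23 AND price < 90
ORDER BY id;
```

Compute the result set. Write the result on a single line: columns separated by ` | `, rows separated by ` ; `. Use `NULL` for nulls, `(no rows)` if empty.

stock <= 23: ids {1, 2, 5, 6, 7, 9}
price < 90: ids {3, 4, 5}
Combine with AND.

5 | Bracket | 19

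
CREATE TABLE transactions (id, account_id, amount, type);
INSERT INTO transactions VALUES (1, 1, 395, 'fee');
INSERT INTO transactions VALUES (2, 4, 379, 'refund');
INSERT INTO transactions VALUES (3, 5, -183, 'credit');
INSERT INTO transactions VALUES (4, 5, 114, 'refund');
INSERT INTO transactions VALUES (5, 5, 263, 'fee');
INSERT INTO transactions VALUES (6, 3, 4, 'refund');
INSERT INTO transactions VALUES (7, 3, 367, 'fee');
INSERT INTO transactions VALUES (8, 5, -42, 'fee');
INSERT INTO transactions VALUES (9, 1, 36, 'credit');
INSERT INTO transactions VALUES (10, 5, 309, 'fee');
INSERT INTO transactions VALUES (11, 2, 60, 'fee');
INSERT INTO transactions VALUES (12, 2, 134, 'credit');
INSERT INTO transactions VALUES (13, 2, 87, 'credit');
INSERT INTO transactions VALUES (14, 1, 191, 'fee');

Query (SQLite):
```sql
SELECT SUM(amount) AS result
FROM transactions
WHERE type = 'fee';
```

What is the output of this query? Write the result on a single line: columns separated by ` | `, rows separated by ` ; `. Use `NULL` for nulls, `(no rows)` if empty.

Rows where type='fee' → amount values: [395, 263, 367, -42, 309, 60, 191].
SUM of non-NULL values = 1543.

1543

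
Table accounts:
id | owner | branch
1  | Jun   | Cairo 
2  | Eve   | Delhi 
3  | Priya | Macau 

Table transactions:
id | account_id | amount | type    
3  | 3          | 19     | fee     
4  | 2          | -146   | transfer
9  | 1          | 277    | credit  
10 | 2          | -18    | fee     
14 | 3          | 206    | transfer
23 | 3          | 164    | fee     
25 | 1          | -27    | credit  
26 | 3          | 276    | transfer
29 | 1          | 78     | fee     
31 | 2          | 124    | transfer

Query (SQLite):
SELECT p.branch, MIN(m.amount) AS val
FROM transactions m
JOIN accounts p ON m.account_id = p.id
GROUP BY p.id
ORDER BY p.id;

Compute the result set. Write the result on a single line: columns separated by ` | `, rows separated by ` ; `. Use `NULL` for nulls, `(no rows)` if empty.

Cairo | -27 ; Delhi | -146 ; Macau | 19

Join each transactions row to its accounts via account_id.
Group joined rows by accounts.id; compute MIN(m.amount) per group.
  1: ids {9, 25, 29} → MIN(m.amount)=-27
  2: ids {4, 10, 31} → MIN(m.amount)=-146
  3: ids {3, 14, 23, 26} → MIN(m.amount)=19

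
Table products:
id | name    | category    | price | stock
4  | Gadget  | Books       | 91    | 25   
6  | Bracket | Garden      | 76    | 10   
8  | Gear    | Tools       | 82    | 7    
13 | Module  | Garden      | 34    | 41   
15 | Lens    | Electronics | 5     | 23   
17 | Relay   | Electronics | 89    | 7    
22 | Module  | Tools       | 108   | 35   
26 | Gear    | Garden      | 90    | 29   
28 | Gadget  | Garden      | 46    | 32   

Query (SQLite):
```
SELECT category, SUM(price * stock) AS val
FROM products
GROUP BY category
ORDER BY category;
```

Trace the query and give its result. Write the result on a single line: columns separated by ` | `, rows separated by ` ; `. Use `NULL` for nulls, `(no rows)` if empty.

Books | 2275 ; Electronics | 738 ; Garden | 6236 ; Tools | 4354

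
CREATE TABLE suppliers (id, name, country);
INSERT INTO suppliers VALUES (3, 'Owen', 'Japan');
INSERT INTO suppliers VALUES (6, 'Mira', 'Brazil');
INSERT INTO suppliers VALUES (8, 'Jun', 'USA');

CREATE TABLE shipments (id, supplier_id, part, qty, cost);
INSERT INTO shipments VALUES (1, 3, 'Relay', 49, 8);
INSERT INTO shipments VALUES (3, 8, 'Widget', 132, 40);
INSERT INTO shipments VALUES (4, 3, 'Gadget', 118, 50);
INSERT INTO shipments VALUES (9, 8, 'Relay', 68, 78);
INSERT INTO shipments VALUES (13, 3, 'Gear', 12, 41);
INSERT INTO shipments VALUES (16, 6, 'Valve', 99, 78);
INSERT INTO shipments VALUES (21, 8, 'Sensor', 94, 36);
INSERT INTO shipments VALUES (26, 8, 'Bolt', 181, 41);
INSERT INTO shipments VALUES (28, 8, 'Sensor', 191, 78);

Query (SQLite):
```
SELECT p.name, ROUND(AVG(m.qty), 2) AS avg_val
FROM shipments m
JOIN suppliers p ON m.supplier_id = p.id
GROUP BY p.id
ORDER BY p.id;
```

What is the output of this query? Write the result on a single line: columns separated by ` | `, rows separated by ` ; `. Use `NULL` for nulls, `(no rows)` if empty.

Join each shipments row to its suppliers via supplier_id.
Group joined rows by suppliers.id; compute ROUND(AVG(m.qty), 2) per group.
  3: ids {1, 4, 13} → ROUND(AVG(m.qty), 2)=59.67
  6: ids {16} → ROUND(AVG(m.qty), 2)=99
  8: ids {3, 9, 21, 26, 28} → ROUND(AVG(m.qty), 2)=133.2

Owen | 59.67 ; Mira | 99 ; Jun | 133.2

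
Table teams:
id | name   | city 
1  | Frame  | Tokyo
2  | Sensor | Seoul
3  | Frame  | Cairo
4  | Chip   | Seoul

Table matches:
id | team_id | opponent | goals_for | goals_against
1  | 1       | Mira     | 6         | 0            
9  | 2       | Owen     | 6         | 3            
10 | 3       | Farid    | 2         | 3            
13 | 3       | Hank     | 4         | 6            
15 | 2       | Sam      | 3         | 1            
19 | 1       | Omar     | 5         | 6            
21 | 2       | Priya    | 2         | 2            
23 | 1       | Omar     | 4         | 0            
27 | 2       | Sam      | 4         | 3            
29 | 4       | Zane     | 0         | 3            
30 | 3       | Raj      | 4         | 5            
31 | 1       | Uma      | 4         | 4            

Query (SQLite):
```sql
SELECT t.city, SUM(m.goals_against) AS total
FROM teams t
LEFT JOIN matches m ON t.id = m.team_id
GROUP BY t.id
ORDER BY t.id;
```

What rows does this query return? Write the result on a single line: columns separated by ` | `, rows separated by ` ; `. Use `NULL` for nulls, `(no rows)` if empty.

Tokyo | 10 ; Seoul | 9 ; Cairo | 14 ; Seoul | 3

LEFT JOIN keeps every teams row; unmatched ones get NULL for matches columns.
Group by teams.id and compute SUM(m.goals_against). SUM over an all-NULL group is NULL.
  1: ids {1, 19, 23, 31} → SUM(m.goals_against)=10
  2: ids {9, 15, 21, 27} → SUM(m.goals_against)=9
  3: ids {10, 13, 30} → SUM(m.goals_against)=14
  4: ids {29} → SUM(m.goals_against)=3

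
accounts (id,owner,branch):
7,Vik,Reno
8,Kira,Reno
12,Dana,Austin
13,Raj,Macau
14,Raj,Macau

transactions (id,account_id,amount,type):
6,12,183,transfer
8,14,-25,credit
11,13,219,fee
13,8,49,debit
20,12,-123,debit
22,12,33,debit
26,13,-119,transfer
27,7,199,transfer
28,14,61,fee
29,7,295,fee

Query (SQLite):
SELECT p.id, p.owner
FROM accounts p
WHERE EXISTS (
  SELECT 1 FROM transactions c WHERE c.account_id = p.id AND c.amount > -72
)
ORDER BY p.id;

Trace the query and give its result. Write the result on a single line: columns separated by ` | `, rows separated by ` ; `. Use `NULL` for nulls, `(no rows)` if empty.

7 | Vik ; 8 | Kira ; 12 | Dana ; 13 | Raj ; 14 | Raj

For each accounts row, check whether any transactions with matching account_id has amount > -72.
Keep rows where that is true.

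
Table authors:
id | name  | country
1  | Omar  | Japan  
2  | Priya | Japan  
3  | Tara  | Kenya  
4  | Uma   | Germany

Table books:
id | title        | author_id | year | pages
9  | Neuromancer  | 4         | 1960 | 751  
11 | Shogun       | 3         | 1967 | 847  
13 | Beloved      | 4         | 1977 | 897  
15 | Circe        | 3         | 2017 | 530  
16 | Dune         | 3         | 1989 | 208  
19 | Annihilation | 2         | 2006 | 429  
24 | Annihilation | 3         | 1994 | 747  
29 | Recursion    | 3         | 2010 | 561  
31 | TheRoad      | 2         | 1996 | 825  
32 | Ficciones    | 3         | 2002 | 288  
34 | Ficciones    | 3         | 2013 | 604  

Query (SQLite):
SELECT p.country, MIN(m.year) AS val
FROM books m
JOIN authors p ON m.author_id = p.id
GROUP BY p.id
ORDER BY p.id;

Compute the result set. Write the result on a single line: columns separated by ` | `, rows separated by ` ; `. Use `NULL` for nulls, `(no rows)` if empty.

Join each books row to its authors via author_id.
Group joined rows by authors.id; compute MIN(m.year) per group.
  2: ids {19, 31} → MIN(m.year)=1996
  3: ids {11, 15, 16, 24, 29, 32, 34} → MIN(m.year)=1967
  4: ids {9, 13} → MIN(m.year)=1960

Japan | 1996 ; Kenya | 1967 ; Germany | 1960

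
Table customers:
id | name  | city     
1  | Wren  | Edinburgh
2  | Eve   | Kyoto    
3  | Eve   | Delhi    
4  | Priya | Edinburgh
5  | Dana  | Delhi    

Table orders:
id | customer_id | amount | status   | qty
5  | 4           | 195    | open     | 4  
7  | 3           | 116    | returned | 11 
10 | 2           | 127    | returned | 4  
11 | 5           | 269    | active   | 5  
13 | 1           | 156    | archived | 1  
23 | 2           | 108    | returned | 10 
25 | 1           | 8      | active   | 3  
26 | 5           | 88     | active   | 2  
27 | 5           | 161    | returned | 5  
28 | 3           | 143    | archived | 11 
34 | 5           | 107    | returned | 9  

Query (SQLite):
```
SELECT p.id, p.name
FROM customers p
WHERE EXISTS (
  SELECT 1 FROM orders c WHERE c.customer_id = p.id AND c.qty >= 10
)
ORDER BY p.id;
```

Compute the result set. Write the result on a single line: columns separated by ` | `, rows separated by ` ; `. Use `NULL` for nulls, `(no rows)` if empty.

For each customers row, check whether any orders with matching customer_id has qty >= 10.
Keep rows where that is true.

2 | Eve ; 3 | Eve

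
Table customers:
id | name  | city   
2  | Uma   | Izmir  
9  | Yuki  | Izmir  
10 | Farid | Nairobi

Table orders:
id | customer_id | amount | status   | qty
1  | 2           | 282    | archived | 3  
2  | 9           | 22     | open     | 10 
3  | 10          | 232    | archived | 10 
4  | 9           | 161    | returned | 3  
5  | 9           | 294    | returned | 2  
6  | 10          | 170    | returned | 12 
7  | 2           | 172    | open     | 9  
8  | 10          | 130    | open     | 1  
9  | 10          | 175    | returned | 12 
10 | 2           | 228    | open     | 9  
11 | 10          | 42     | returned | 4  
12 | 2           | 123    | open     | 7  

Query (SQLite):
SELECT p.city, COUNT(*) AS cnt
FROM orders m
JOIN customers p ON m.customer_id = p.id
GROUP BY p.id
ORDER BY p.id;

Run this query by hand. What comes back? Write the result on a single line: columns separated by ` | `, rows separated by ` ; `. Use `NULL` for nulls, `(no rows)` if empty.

Izmir | 4 ; Izmir | 3 ; Nairobi | 5

Join each orders row to its customers via customer_id.
Group joined rows by customers.id; compute COUNT(*) per group.
  2: ids {1, 7, 10, 12} → COUNT(*)=4
  9: ids {2, 4, 5} → COUNT(*)=3
  10: ids {3, 6, 8, 9, 11} → COUNT(*)=5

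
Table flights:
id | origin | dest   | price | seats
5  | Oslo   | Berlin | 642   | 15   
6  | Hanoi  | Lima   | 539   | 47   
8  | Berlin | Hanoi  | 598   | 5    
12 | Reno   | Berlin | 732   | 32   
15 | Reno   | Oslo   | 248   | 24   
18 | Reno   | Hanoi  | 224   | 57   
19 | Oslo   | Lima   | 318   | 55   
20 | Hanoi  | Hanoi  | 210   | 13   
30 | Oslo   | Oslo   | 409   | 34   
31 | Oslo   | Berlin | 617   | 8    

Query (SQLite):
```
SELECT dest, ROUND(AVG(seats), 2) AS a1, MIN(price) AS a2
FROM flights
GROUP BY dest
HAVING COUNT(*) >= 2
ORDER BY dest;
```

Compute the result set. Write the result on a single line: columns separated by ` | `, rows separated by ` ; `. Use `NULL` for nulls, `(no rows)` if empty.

Berlin | 18.33 | 617 ; Hanoi | 25 | 210 ; Lima | 51 | 318 ; Oslo | 29 | 248

Group flights by dest.
Per group compute: ROUND(AVG(seats), 2), MIN(price).
HAVING: drop groups with fewer than 2 rows.
  Berlin: ids {5, 12, 31} → ROUND(AVG(seats), 2)=18.33, MIN(price)=617
  Hanoi: ids {8, 18, 20} → ROUND(AVG(seats), 2)=25, MIN(price)=210
  Lima: ids {6, 19} → ROUND(AVG(seats), 2)=51, MIN(price)=318
  Oslo: ids {15, 30} → ROUND(AVG(seats), 2)=29, MIN(price)=248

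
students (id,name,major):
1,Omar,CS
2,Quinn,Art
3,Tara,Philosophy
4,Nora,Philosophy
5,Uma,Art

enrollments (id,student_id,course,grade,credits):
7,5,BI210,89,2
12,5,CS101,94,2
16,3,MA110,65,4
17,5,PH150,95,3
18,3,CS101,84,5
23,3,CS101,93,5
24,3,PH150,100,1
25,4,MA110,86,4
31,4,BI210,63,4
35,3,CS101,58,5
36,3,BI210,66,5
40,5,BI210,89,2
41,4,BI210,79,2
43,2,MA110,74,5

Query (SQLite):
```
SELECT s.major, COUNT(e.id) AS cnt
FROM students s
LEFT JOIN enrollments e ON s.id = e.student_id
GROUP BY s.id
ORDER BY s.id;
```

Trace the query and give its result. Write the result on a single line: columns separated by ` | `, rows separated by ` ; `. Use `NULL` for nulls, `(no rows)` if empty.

CS | 0 ; Art | 1 ; Philosophy | 6 ; Philosophy | 3 ; Art | 4

LEFT JOIN keeps every students row; unmatched ones get NULL for enrollments columns.
Group by students.id and compute COUNT(e.id). COUNT(col) of an all-NULL group is 0.
  1: ids {—} → COUNT(e.id)=0
  2: ids {43} → COUNT(e.id)=1
  3: ids {16, 18, 23, 24, 35, 36} → COUNT(e.id)=6
  4: ids {25, 31, 41} → COUNT(e.id)=3
  5: ids {7, 12, 17, 40} → COUNT(e.id)=4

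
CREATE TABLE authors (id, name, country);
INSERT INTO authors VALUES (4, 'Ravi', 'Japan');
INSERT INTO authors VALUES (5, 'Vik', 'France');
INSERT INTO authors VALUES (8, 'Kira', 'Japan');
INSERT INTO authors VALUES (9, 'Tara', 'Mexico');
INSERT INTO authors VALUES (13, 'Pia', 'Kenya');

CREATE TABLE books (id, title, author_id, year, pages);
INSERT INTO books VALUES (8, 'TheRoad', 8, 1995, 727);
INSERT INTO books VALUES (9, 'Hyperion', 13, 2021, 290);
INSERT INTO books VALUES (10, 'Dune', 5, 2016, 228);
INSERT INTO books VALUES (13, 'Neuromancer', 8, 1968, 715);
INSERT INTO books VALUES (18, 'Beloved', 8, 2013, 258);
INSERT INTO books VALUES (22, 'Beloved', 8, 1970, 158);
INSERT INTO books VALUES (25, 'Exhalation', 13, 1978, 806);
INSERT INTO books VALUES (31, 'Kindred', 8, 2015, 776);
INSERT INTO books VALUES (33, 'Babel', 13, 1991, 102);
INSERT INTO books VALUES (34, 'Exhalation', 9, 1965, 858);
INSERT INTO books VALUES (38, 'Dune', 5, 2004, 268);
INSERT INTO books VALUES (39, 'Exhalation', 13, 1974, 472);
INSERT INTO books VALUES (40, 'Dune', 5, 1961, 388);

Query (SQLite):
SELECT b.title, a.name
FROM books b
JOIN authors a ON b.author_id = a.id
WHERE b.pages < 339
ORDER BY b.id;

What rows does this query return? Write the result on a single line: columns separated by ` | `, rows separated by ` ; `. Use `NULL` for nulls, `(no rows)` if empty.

Hyperion | Pia ; Dune | Vik ; Beloved | Kira ; Beloved | Kira ; Babel | Pia ; Dune | Vik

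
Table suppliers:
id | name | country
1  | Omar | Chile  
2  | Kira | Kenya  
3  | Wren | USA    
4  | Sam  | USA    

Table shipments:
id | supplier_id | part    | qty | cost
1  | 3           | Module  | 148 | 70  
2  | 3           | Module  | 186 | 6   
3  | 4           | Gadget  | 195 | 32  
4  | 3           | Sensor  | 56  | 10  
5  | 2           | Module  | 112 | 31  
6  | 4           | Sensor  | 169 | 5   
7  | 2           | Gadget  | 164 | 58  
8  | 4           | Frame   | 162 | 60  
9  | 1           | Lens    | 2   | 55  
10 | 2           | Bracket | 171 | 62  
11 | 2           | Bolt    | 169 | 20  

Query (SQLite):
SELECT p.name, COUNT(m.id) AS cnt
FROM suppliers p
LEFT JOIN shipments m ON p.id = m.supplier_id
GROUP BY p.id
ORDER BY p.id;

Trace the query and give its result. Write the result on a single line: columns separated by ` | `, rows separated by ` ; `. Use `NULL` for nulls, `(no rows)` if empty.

LEFT JOIN keeps every suppliers row; unmatched ones get NULL for shipments columns.
Group by suppliers.id and compute COUNT(m.id). COUNT(col) of an all-NULL group is 0.
  1: ids {9} → COUNT(m.id)=1
  2: ids {5, 7, 10, 11} → COUNT(m.id)=4
  3: ids {1, 2, 4} → COUNT(m.id)=3
  4: ids {3, 6, 8} → COUNT(m.id)=3

Omar | 1 ; Kira | 4 ; Wren | 3 ; Sam | 3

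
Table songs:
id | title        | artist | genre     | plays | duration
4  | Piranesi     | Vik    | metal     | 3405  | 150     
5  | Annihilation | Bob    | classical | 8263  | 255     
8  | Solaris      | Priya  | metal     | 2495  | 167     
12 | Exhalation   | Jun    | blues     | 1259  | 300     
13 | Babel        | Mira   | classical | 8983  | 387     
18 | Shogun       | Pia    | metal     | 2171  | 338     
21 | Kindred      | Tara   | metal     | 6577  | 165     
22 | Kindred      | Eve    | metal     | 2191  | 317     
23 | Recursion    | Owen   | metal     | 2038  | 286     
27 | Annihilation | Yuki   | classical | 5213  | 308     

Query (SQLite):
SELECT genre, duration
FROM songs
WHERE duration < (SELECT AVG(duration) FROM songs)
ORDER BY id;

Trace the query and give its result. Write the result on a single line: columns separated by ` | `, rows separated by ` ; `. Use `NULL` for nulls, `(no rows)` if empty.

Scalar subquery: AVG(duration) over all songs rows = 267.3.
Keep rows where duration < that value.

metal | 150 ; classical | 255 ; metal | 167 ; metal | 165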